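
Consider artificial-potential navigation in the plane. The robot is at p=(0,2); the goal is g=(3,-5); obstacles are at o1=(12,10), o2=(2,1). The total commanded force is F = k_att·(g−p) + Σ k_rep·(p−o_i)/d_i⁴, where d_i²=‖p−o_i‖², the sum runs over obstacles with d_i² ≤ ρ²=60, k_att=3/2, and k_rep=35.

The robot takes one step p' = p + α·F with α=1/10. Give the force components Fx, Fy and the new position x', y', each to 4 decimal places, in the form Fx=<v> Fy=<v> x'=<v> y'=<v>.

Fx=1.7000 Fy=-9.1000 x'=0.1700 y'=1.0900

F_att = 3/2·(g−p) = 3/2·(3,-7) = (4.5000,-10.5000)
o1: d²=208 > ρ²=60 → inactive
o2: d²=5 ≤ ρ²=60; F_rep = 35·(-2,1)/5² = (-2.8000,1.4000)
F = F_att + ΣF_rep = (1.7000,-9.1000)
p' = p + 1/10·F = (0.1700,1.0900)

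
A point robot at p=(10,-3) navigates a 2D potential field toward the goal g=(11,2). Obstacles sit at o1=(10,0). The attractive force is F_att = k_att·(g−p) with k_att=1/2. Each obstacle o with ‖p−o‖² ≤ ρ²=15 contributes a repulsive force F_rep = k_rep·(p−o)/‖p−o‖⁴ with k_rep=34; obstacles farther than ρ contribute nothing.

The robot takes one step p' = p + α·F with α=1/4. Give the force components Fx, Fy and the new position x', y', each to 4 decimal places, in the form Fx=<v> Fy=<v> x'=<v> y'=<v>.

Fx=0.5000 Fy=1.2407 x'=10.1250 y'=-2.6898

F_att = 1/2·(g−p) = 1/2·(1,5) = (0.5000,2.5000)
o1: d²=9 ≤ ρ²=15; F_rep = 34·(0,-3)/9² = (0.0000,-1.2593)
F = F_att + ΣF_rep = (0.5000,1.2407)
p' = p + 1/4·F = (10.1250,-2.6898)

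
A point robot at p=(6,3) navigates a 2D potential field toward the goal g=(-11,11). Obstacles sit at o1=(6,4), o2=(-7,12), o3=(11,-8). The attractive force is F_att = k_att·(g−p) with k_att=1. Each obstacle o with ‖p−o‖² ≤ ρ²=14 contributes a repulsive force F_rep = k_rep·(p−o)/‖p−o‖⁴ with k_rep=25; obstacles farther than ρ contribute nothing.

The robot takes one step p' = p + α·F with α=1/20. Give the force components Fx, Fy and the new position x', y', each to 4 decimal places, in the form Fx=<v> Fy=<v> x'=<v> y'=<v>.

F_att = 1·(g−p) = 1·(-17,8) = (-17.0000,8.0000)
o1: d²=1 ≤ ρ²=14; F_rep = 25·(0,-1)/1² = (0.0000,-25.0000)
o2: d²=250 > ρ²=14 → inactive
o3: d²=146 > ρ²=14 → inactive
F = F_att + ΣF_rep = (-17.0000,-17.0000)
p' = p + 1/20·F = (5.1500,2.1500)

Fx=-17.0000 Fy=-17.0000 x'=5.1500 y'=2.1500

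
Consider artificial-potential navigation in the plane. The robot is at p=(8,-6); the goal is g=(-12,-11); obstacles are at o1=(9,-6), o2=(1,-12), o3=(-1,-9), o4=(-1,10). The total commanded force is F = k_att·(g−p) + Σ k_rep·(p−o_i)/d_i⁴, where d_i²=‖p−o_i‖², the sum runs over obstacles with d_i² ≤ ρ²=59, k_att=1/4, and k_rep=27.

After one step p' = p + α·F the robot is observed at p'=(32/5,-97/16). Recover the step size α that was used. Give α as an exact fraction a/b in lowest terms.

α = 1/20

F_att = 1/4·(g−p) = 1/4·(-20,-5) = (-5.0000,-1.2500)
o1: d²=1 ≤ ρ²=59; F_rep = 27·(-1,0)/1² = (-27.0000,0.0000)
o2: d²=85 > ρ²=59 → inactive
o3: d²=90 > ρ²=59 → inactive
o4: d²=337 > ρ²=59 → inactive
F = F_att + ΣF_rep = (-32.0000,-1.2500)
Δp = p'−p = (-1.6000,-0.0625); α = Δx/Fx = (-8/5) / (-32) = 1/20
check: Δy/Fy = (-1/16) / (-5/4) = 1/20 ✓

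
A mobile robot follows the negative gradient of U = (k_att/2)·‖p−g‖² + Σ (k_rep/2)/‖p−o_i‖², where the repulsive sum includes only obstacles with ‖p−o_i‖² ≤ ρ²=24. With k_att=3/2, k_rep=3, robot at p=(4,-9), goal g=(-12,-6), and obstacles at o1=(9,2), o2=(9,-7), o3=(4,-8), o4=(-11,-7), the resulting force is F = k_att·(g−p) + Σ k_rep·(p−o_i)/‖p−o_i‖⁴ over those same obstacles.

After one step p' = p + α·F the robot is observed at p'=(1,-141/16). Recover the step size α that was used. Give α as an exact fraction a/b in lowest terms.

F_att = 3/2·(g−p) = 3/2·(-16,3) = (-24.0000,4.5000)
o1: d²=146 > ρ²=24 → inactive
o2: d²=29 > ρ²=24 → inactive
o3: d²=1 ≤ ρ²=24; F_rep = 3·(0,-1)/1² = (0.0000,-3.0000)
o4: d²=229 > ρ²=24 → inactive
F = F_att + ΣF_rep = (-24.0000,1.5000)
Δp = p'−p = (-3.0000,0.1875); α = Δx/Fx = (-3) / (-24) = 1/8
check: Δy/Fy = (3/16) / (3/2) = 1/8 ✓

α = 1/8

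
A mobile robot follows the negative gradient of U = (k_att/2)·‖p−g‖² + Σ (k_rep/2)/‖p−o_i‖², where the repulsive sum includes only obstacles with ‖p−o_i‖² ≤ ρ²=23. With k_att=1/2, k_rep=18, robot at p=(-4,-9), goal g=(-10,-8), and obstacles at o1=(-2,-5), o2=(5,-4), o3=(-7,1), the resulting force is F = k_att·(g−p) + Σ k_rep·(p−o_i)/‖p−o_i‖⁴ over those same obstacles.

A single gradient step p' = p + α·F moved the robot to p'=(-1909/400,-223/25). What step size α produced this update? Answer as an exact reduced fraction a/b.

α = 1/4

F_att = 1/2·(g−p) = 1/2·(-6,1) = (-3.0000,0.5000)
o1: d²=20 ≤ ρ²=23; F_rep = 18·(-2,-4)/20² = (-0.0900,-0.1800)
o2: d²=106 > ρ²=23 → inactive
o3: d²=109 > ρ²=23 → inactive
F = F_att + ΣF_rep = (-3.0900,0.3200)
Δp = p'−p = (-0.7725,0.0800); α = Δx/Fx = (-309/400) / (-309/100) = 1/4
check: Δy/Fy = (2/25) / (8/25) = 1/4 ✓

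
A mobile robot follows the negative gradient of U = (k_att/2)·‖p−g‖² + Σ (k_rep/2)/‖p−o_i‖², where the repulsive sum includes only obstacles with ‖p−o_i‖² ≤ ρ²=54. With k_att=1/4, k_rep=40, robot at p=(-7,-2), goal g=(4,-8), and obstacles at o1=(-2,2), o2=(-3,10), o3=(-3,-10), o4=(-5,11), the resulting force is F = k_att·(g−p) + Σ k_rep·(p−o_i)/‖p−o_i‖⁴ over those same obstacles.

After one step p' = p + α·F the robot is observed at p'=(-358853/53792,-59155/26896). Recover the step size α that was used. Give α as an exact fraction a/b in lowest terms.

F_att = 1/4·(g−p) = 1/4·(11,-6) = (2.7500,-1.5000)
o1: d²=41 ≤ ρ²=54; F_rep = 40·(-5,-4)/41² = (-0.1190,-0.0952)
o2: d²=160 > ρ²=54 → inactive
o3: d²=80 > ρ²=54 → inactive
o4: d²=173 > ρ²=54 → inactive
F = F_att + ΣF_rep = (2.6310,-1.5952)
Δp = p'−p = (0.3289,-0.1994); α = Δx/Fx = (17691/53792) / (17691/6724) = 1/8
check: Δy/Fy = (-5363/26896) / (-5363/3362) = 1/8 ✓

α = 1/8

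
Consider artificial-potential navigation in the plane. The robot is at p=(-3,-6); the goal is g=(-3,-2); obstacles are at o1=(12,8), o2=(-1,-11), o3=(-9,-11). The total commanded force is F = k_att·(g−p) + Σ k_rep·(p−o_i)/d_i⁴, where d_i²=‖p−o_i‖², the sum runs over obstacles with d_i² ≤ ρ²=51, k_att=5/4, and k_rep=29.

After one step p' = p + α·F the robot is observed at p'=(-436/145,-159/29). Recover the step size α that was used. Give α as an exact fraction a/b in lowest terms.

F_att = 5/4·(g−p) = 5/4·(0,4) = (0.0000,5.0000)
o1: d²=421 > ρ²=51 → inactive
o2: d²=29 ≤ ρ²=51; F_rep = 29·(-2,5)/29² = (-0.0690,0.1724)
o3: d²=61 > ρ²=51 → inactive
F = F_att + ΣF_rep = (-0.0690,5.1724)
Δp = p'−p = (-0.0069,0.5172); α = Δx/Fx = (-1/145) / (-2/29) = 1/10
check: Δy/Fy = (15/29) / (150/29) = 1/10 ✓

α = 1/10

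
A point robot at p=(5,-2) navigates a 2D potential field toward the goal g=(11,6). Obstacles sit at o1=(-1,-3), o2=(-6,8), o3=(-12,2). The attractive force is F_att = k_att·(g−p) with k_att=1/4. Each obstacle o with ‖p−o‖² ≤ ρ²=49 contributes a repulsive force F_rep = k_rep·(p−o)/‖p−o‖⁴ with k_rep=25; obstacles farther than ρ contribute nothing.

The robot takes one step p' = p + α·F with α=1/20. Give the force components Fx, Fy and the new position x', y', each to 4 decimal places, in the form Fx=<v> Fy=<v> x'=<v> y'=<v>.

Fx=1.6096 Fy=2.0183 x'=5.0805 y'=-1.8991

F_att = 1/4·(g−p) = 1/4·(6,8) = (1.5000,2.0000)
o1: d²=37 ≤ ρ²=49; F_rep = 25·(6,1)/37² = (0.1096,0.0183)
o2: d²=221 > ρ²=49 → inactive
o3: d²=305 > ρ²=49 → inactive
F = F_att + ΣF_rep = (1.6096,2.0183)
p' = p + 1/20·F = (5.0805,-1.8991)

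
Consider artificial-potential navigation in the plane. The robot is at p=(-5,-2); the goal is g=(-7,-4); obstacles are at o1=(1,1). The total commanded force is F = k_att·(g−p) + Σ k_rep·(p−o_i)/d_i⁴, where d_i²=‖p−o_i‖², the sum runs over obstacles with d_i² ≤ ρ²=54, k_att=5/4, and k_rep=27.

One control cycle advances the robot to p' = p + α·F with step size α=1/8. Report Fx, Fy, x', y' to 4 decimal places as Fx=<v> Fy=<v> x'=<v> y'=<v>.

Fx=-2.5800 Fy=-2.5400 x'=-5.3225 y'=-2.3175

F_att = 5/4·(g−p) = 5/4·(-2,-2) = (-2.5000,-2.5000)
o1: d²=45 ≤ ρ²=54; F_rep = 27·(-6,-3)/45² = (-0.0800,-0.0400)
F = F_att + ΣF_rep = (-2.5800,-2.5400)
p' = p + 1/8·F = (-5.3225,-2.3175)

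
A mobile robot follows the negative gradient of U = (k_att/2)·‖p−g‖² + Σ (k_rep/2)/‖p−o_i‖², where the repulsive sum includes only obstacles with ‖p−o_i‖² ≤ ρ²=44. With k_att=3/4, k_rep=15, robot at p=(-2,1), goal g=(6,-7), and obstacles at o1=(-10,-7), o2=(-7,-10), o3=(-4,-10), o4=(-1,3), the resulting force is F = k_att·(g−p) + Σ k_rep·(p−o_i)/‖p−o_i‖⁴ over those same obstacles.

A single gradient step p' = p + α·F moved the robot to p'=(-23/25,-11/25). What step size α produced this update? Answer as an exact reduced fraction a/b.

F_att = 3/4·(g−p) = 3/4·(8,-8) = (6.0000,-6.0000)
o1: d²=128 > ρ²=44 → inactive
o2: d²=146 > ρ²=44 → inactive
o3: d²=125 > ρ²=44 → inactive
o4: d²=5 ≤ ρ²=44; F_rep = 15·(-1,-2)/5² = (-0.6000,-1.2000)
F = F_att + ΣF_rep = (5.4000,-7.2000)
Δp = p'−p = (1.0800,-1.4400); α = Δx/Fx = (27/25) / (27/5) = 1/5
check: Δy/Fy = (-36/25) / (-36/5) = 1/5 ✓

α = 1/5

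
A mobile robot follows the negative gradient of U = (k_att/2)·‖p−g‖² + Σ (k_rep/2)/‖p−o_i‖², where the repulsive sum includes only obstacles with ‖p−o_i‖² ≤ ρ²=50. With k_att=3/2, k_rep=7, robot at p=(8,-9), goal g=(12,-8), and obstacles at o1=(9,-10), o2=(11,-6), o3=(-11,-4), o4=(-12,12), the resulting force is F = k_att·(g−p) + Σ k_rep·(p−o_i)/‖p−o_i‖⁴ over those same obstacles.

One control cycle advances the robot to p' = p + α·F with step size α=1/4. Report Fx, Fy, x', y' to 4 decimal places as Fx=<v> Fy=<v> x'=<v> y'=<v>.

F_att = 3/2·(g−p) = 3/2·(4,1) = (6.0000,1.5000)
o1: d²=2 ≤ ρ²=50; F_rep = 7·(-1,1)/2² = (-1.7500,1.7500)
o2: d²=18 ≤ ρ²=50; F_rep = 7·(-3,-3)/18² = (-0.0648,-0.0648)
o3: d²=386 > ρ²=50 → inactive
o4: d²=841 > ρ²=50 → inactive
F = F_att + ΣF_rep = (4.1852,3.1852)
p' = p + 1/4·F = (9.0463,-8.2037)

Fx=4.1852 Fy=3.1852 x'=9.0463 y'=-8.2037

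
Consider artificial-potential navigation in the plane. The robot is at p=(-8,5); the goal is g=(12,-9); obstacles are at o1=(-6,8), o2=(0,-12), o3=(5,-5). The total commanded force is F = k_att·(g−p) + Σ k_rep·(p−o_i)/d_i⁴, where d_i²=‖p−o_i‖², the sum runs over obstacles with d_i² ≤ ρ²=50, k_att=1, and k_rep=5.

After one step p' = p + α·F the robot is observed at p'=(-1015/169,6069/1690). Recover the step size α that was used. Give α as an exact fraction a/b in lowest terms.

α = 1/10

F_att = 1·(g−p) = 1·(20,-14) = (20.0000,-14.0000)
o1: d²=13 ≤ ρ²=50; F_rep = 5·(-2,-3)/13² = (-0.0592,-0.0888)
o2: d²=353 > ρ²=50 → inactive
o3: d²=269 > ρ²=50 → inactive
F = F_att + ΣF_rep = (19.9408,-14.0888)
Δp = p'−p = (1.9941,-1.4089); α = Δx/Fx = (337/169) / (3370/169) = 1/10
check: Δy/Fy = (-2381/1690) / (-2381/169) = 1/10 ✓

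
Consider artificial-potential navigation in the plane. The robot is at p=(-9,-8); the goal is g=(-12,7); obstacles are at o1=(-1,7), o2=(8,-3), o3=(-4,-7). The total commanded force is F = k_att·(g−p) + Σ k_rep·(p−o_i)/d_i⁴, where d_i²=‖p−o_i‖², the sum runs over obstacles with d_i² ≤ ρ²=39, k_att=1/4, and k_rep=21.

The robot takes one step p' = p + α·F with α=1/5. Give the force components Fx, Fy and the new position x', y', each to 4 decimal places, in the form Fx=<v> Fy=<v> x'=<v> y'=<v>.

Fx=-0.9053 Fy=3.7189 x'=-9.1811 y'=-7.2562

F_att = 1/4·(g−p) = 1/4·(-3,15) = (-0.7500,3.7500)
o1: d²=289 > ρ²=39 → inactive
o2: d²=314 > ρ²=39 → inactive
o3: d²=26 ≤ ρ²=39; F_rep = 21·(-5,-1)/26² = (-0.1553,-0.0311)
F = F_att + ΣF_rep = (-0.9053,3.7189)
p' = p + 1/5·F = (-9.1811,-7.2562)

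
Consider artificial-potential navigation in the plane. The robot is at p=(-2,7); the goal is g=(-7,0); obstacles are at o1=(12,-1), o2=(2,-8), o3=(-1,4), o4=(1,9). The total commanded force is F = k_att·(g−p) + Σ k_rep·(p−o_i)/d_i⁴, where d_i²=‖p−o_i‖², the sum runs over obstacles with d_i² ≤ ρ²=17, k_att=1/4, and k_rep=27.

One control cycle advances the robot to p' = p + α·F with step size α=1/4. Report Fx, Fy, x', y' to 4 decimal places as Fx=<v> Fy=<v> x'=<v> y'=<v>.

F_att = 1/4·(g−p) = 1/4·(-5,-7) = (-1.2500,-1.7500)
o1: d²=260 > ρ²=17 → inactive
o2: d²=241 > ρ²=17 → inactive
o3: d²=10 ≤ ρ²=17; F_rep = 27·(-1,3)/10² = (-0.2700,0.8100)
o4: d²=13 ≤ ρ²=17; F_rep = 27·(-3,-2)/13² = (-0.4793,-0.3195)
F = F_att + ΣF_rep = (-1.9993,-1.2595)
p' = p + 1/4·F = (-2.4998,6.6851)

Fx=-1.9993 Fy=-1.2595 x'=-2.4998 y'=6.6851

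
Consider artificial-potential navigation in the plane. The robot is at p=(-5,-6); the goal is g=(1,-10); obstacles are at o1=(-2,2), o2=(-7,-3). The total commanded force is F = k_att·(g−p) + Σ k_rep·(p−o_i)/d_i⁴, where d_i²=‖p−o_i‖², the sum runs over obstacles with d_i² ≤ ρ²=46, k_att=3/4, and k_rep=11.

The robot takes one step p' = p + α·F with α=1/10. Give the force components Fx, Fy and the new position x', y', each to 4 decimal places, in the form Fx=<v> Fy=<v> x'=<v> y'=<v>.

F_att = 3/4·(g−p) = 3/4·(6,-4) = (4.5000,-3.0000)
o1: d²=73 > ρ²=46 → inactive
o2: d²=13 ≤ ρ²=46; F_rep = 11·(2,-3)/13² = (0.1302,-0.1953)
F = F_att + ΣF_rep = (4.6302,-3.1953)
p' = p + 1/10·F = (-4.5370,-6.3195)

Fx=4.6302 Fy=-3.1953 x'=-4.5370 y'=-6.3195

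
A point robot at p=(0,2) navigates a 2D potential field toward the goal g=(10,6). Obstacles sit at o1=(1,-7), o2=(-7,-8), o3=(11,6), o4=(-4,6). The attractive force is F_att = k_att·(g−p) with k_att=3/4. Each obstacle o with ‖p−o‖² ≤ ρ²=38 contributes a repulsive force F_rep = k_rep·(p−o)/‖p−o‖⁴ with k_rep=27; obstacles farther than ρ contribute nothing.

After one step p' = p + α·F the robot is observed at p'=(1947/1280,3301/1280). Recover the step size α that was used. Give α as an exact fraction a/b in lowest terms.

F_att = 3/4·(g−p) = 3/4·(10,4) = (7.5000,3.0000)
o1: d²=82 > ρ²=38 → inactive
o2: d²=149 > ρ²=38 → inactive
o3: d²=137 > ρ²=38 → inactive
o4: d²=32 ≤ ρ²=38; F_rep = 27·(4,-4)/32² = (0.1055,-0.1055)
F = F_att + ΣF_rep = (7.6055,2.8945)
Δp = p'−p = (1.5211,0.5789); α = Δx/Fx = (1947/1280) / (1947/256) = 1/5
check: Δy/Fy = (741/1280) / (741/256) = 1/5 ✓

α = 1/5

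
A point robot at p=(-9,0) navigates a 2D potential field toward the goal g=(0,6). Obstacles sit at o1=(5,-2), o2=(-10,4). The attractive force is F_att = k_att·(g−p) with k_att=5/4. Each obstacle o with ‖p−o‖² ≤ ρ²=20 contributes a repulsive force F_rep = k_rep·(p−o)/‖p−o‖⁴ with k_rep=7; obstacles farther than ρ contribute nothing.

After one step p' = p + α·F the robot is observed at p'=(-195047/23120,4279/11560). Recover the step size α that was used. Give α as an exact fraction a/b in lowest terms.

F_att = 5/4·(g−p) = 5/4·(9,6) = (11.2500,7.5000)
o1: d²=200 > ρ²=20 → inactive
o2: d²=17 ≤ ρ²=20; F_rep = 7·(1,-4)/17² = (0.0242,-0.0969)
F = F_att + ΣF_rep = (11.2742,7.4031)
Δp = p'−p = (0.5637,0.3702); α = Δx/Fx = (13033/23120) / (13033/1156) = 1/20
check: Δy/Fy = (4279/11560) / (4279/578) = 1/20 ✓

α = 1/20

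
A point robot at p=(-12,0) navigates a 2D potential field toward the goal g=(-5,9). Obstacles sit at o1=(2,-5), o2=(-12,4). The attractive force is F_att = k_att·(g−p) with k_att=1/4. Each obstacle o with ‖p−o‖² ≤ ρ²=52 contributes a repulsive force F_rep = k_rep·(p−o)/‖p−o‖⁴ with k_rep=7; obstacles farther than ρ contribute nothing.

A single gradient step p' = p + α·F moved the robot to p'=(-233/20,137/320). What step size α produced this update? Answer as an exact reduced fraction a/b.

F_att = 1/4·(g−p) = 1/4·(7,9) = (1.7500,2.2500)
o1: d²=221 > ρ²=52 → inactive
o2: d²=16 ≤ ρ²=52; F_rep = 7·(0,-4)/16² = (0.0000,-0.1094)
F = F_att + ΣF_rep = (1.7500,2.1406)
Δp = p'−p = (0.3500,0.4281); α = Δx/Fx = (7/20) / (7/4) = 1/5
check: Δy/Fy = (137/320) / (137/64) = 1/5 ✓

α = 1/5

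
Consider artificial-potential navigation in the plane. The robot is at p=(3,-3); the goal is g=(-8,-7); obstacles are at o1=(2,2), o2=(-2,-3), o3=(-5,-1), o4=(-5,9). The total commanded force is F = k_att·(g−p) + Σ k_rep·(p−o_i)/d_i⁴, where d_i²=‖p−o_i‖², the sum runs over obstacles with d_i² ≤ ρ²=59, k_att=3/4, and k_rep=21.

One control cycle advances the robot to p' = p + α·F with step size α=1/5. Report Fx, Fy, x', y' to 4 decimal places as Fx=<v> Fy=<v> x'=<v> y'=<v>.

Fx=-8.0509 Fy=-3.1553 x'=1.3898 y'=-3.6311

F_att = 3/4·(g−p) = 3/4·(-11,-4) = (-8.2500,-3.0000)
o1: d²=26 ≤ ρ²=59; F_rep = 21·(1,-5)/26² = (0.0311,-0.1553)
o2: d²=25 ≤ ρ²=59; F_rep = 21·(5,0)/25² = (0.1680,0.0000)
o3: d²=68 > ρ²=59 → inactive
o4: d²=208 > ρ²=59 → inactive
F = F_att + ΣF_rep = (-8.0509,-3.1553)
p' = p + 1/5·F = (1.3898,-3.6311)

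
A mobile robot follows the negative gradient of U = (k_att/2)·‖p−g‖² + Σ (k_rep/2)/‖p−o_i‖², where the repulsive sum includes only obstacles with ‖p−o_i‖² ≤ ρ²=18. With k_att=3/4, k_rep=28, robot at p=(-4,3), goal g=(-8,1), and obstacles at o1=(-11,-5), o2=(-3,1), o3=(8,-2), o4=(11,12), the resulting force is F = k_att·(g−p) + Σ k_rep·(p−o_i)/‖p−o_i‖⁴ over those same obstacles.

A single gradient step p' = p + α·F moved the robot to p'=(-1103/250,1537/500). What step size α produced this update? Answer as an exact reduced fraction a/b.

α = 1/10

F_att = 3/4·(g−p) = 3/4·(-4,-2) = (-3.0000,-1.5000)
o1: d²=113 > ρ²=18 → inactive
o2: d²=5 ≤ ρ²=18; F_rep = 28·(-1,2)/5² = (-1.1200,2.2400)
o3: d²=169 > ρ²=18 → inactive
o4: d²=306 > ρ²=18 → inactive
F = F_att + ΣF_rep = (-4.1200,0.7400)
Δp = p'−p = (-0.4120,0.0740); α = Δx/Fx = (-103/250) / (-103/25) = 1/10
check: Δy/Fy = (37/500) / (37/50) = 1/10 ✓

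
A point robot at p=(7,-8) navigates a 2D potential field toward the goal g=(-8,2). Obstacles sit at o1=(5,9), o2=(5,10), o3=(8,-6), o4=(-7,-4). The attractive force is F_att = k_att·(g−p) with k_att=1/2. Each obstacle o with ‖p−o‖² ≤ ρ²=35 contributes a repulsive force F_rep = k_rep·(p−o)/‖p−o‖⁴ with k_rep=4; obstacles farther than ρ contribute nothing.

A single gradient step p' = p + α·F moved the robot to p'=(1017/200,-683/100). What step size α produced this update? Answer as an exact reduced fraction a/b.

α = 1/4

F_att = 1/2·(g−p) = 1/2·(-15,10) = (-7.5000,5.0000)
o1: d²=293 > ρ²=35 → inactive
o2: d²=328 > ρ²=35 → inactive
o3: d²=5 ≤ ρ²=35; F_rep = 4·(-1,-2)/5² = (-0.1600,-0.3200)
o4: d²=212 > ρ²=35 → inactive
F = F_att + ΣF_rep = (-7.6600,4.6800)
Δp = p'−p = (-1.9150,1.1700); α = Δx/Fx = (-383/200) / (-383/50) = 1/4
check: Δy/Fy = (117/100) / (117/25) = 1/4 ✓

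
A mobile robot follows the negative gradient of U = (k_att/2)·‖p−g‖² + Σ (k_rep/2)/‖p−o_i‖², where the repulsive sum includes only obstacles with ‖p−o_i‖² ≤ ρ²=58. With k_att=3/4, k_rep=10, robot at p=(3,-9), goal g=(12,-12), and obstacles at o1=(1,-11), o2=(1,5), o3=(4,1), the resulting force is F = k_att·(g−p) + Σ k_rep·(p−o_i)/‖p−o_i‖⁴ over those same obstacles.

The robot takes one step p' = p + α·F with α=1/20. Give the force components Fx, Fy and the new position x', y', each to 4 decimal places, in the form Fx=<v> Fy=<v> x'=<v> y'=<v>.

Fx=7.0625 Fy=-1.9375 x'=3.3531 y'=-9.0969

F_att = 3/4·(g−p) = 3/4·(9,-3) = (6.7500,-2.2500)
o1: d²=8 ≤ ρ²=58; F_rep = 10·(2,2)/8² = (0.3125,0.3125)
o2: d²=200 > ρ²=58 → inactive
o3: d²=101 > ρ²=58 → inactive
F = F_att + ΣF_rep = (7.0625,-1.9375)
p' = p + 1/20·F = (3.3531,-9.0969)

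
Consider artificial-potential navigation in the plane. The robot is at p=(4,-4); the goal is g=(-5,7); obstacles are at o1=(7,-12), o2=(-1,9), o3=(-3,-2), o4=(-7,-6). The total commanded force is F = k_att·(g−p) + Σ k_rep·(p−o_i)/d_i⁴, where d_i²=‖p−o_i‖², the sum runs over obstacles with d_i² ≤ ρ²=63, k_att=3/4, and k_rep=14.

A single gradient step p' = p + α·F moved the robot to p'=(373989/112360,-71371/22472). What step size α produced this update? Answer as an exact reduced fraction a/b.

F_att = 3/4·(g−p) = 3/4·(-9,11) = (-6.7500,8.2500)
o1: d²=73 > ρ²=63 → inactive
o2: d²=194 > ρ²=63 → inactive
o3: d²=53 ≤ ρ²=63; F_rep = 14·(7,-2)/53² = (0.0349,-0.0100)
o4: d²=125 > ρ²=63 → inactive
F = F_att + ΣF_rep = (-6.7151,8.2400)
Δp = p'−p = (-0.6715,0.8240); α = Δx/Fx = (-75451/112360) / (-75451/11236) = 1/10
check: Δy/Fy = (18517/22472) / (92585/11236) = 1/10 ✓

α = 1/10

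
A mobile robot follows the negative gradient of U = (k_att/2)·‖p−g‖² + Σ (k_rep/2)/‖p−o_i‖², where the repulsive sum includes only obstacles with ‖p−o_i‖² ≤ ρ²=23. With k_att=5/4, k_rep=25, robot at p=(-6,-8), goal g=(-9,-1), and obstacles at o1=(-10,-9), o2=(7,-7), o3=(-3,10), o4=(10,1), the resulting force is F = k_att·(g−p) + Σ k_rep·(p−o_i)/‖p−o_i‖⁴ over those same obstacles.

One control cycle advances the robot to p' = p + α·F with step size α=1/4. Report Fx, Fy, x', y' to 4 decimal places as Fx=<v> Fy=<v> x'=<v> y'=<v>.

Fx=-3.4040 Fy=8.8365 x'=-6.8510 y'=-5.7909

F_att = 5/4·(g−p) = 5/4·(-3,7) = (-3.7500,8.7500)
o1: d²=17 ≤ ρ²=23; F_rep = 25·(4,1)/17² = (0.3460,0.0865)
o2: d²=170 > ρ²=23 → inactive
o3: d²=333 > ρ²=23 → inactive
o4: d²=337 > ρ²=23 → inactive
F = F_att + ΣF_rep = (-3.4040,8.8365)
p' = p + 1/4·F = (-6.8510,-5.7909)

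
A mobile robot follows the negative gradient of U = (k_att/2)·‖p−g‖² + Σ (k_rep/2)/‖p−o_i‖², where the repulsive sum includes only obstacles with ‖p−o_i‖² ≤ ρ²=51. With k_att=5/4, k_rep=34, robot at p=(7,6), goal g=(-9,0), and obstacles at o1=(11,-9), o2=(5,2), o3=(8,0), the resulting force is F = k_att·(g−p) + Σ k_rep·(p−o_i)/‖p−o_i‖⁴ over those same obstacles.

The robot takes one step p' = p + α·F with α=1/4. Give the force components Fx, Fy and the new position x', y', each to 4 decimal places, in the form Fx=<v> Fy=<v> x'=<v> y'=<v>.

F_att = 5/4·(g−p) = 5/4·(-16,-6) = (-20.0000,-7.5000)
o1: d²=241 > ρ²=51 → inactive
o2: d²=20 ≤ ρ²=51; F_rep = 34·(2,4)/20² = (0.1700,0.3400)
o3: d²=37 ≤ ρ²=51; F_rep = 34·(-1,6)/37² = (-0.0248,0.1490)
F = F_att + ΣF_rep = (-19.8548,-7.0110)
p' = p + 1/4·F = (2.0363,4.2473)

Fx=-19.8548 Fy=-7.0110 x'=2.0363 y'=4.2473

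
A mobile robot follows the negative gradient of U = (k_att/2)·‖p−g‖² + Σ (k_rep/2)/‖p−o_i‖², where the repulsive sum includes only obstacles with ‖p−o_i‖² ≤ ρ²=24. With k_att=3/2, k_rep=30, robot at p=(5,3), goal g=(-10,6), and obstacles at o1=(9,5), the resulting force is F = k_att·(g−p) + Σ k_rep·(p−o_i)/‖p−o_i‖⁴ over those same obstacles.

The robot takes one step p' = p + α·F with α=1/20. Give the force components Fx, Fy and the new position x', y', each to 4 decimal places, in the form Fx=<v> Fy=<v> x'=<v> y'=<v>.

F_att = 3/2·(g−p) = 3/2·(-15,3) = (-22.5000,4.5000)
o1: d²=20 ≤ ρ²=24; F_rep = 30·(-4,-2)/20² = (-0.3000,-0.1500)
F = F_att + ΣF_rep = (-22.8000,4.3500)
p' = p + 1/20·F = (3.8600,3.2175)

Fx=-22.8000 Fy=4.3500 x'=3.8600 y'=3.2175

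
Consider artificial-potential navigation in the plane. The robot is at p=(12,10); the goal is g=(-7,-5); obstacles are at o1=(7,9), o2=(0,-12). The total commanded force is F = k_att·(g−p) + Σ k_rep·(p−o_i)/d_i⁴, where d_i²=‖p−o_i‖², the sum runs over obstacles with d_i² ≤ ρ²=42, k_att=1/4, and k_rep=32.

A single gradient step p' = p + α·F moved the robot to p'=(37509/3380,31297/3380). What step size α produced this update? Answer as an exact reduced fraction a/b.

α = 1/5

F_att = 1/4·(g−p) = 1/4·(-19,-15) = (-4.7500,-3.7500)
o1: d²=26 ≤ ρ²=42; F_rep = 32·(5,1)/26² = (0.2367,0.0473)
o2: d²=628 > ρ²=42 → inactive
F = F_att + ΣF_rep = (-4.5133,-3.7027)
Δp = p'−p = (-0.9027,-0.7405); α = Δx/Fx = (-3051/3380) / (-3051/676) = 1/5
check: Δy/Fy = (-2503/3380) / (-2503/676) = 1/5 ✓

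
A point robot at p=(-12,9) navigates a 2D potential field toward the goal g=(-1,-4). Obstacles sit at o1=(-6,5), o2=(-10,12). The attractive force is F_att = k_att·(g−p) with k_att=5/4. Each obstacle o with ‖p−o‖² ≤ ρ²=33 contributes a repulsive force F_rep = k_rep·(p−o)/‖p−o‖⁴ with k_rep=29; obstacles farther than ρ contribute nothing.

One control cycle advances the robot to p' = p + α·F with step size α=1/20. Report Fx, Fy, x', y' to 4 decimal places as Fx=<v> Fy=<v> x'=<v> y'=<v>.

F_att = 5/4·(g−p) = 5/4·(11,-13) = (13.7500,-16.2500)
o1: d²=52 > ρ²=33 → inactive
o2: d²=13 ≤ ρ²=33; F_rep = 29·(-2,-3)/13² = (-0.3432,-0.5148)
F = F_att + ΣF_rep = (13.4068,-16.7648)
p' = p + 1/20·F = (-11.3297,8.1618)

Fx=13.4068 Fy=-16.7648 x'=-11.3297 y'=8.1618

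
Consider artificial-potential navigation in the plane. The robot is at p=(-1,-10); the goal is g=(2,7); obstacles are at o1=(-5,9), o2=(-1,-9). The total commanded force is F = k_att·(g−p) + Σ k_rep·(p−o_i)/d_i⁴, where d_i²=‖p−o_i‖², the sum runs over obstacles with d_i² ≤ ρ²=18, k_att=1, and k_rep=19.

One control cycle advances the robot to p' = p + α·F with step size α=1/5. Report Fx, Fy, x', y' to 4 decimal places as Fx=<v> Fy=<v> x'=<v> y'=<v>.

F_att = 1·(g−p) = 1·(3,17) = (3.0000,17.0000)
o1: d²=377 > ρ²=18 → inactive
o2: d²=1 ≤ ρ²=18; F_rep = 19·(0,-1)/1² = (0.0000,-19.0000)
F = F_att + ΣF_rep = (3.0000,-2.0000)
p' = p + 1/5·F = (-0.4000,-10.4000)

Fx=3.0000 Fy=-2.0000 x'=-0.4000 y'=-10.4000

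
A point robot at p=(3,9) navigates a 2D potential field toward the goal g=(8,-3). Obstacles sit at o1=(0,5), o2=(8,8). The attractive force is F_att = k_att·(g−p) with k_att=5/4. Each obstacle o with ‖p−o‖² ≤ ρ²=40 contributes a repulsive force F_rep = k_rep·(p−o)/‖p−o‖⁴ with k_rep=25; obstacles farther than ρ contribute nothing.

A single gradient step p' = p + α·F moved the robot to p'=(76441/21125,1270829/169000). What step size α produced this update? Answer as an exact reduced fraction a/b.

F_att = 5/4·(g−p) = 5/4·(5,-12) = (6.2500,-15.0000)
o1: d²=25 ≤ ρ²=40; F_rep = 25·(3,4)/25² = (0.1200,0.1600)
o2: d²=26 ≤ ρ²=40; F_rep = 25·(-5,1)/26² = (-0.1849,0.0370)
F = F_att + ΣF_rep = (6.1851,-14.8030)
Δp = p'−p = (0.6185,-1.4803); α = Δx/Fx = (13066/21125) / (26132/4225) = 1/10
check: Δy/Fy = (-250171/169000) / (-250171/16900) = 1/10 ✓

α = 1/10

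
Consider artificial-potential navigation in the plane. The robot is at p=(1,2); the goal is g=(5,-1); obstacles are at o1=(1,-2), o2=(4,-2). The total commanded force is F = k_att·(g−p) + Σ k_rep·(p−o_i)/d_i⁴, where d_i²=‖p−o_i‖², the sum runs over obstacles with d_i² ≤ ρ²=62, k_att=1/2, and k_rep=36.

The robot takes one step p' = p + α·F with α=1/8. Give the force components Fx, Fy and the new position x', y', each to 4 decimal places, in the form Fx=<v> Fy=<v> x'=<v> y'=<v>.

Fx=1.8272 Fy=-0.7071 x'=1.2284 y'=1.9116

F_att = 1/2·(g−p) = 1/2·(4,-3) = (2.0000,-1.5000)
o1: d²=16 ≤ ρ²=62; F_rep = 36·(0,4)/16² = (0.0000,0.5625)
o2: d²=25 ≤ ρ²=62; F_rep = 36·(-3,4)/25² = (-0.1728,0.2304)
F = F_att + ΣF_rep = (1.8272,-0.7071)
p' = p + 1/8·F = (1.2284,1.9116)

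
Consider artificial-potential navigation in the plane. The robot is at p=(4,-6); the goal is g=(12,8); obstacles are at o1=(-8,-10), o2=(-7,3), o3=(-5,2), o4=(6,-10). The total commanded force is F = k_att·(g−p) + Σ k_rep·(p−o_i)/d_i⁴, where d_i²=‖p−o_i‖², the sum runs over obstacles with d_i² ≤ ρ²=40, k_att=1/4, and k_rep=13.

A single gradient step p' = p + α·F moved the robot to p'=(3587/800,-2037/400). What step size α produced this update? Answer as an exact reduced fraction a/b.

F_att = 1/4·(g−p) = 1/4·(8,14) = (2.0000,3.5000)
o1: d²=160 > ρ²=40 → inactive
o2: d²=202 > ρ²=40 → inactive
o3: d²=145 > ρ²=40 → inactive
o4: d²=20 ≤ ρ²=40; F_rep = 13·(-2,4)/20² = (-0.0650,0.1300)
F = F_att + ΣF_rep = (1.9350,3.6300)
Δp = p'−p = (0.4838,0.9075); α = Δx/Fx = (387/800) / (387/200) = 1/4
check: Δy/Fy = (363/400) / (363/100) = 1/4 ✓

α = 1/4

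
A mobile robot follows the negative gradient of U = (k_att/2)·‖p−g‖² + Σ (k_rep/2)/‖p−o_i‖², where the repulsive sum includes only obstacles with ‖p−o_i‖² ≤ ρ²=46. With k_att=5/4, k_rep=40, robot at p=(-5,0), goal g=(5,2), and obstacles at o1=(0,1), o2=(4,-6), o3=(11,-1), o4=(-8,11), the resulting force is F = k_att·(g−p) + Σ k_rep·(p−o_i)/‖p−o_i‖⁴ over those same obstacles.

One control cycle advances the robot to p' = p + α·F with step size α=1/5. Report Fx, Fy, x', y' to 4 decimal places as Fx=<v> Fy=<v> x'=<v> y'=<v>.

F_att = 5/4·(g−p) = 5/4·(10,2) = (12.5000,2.5000)
o1: d²=26 ≤ ρ²=46; F_rep = 40·(-5,-1)/26² = (-0.2959,-0.0592)
o2: d²=117 > ρ²=46 → inactive
o3: d²=257 > ρ²=46 → inactive
o4: d²=130 > ρ²=46 → inactive
F = F_att + ΣF_rep = (12.2041,2.4408)
p' = p + 1/5·F = (-2.5592,0.4882)

Fx=12.2041 Fy=2.4408 x'=-2.5592 y'=0.4882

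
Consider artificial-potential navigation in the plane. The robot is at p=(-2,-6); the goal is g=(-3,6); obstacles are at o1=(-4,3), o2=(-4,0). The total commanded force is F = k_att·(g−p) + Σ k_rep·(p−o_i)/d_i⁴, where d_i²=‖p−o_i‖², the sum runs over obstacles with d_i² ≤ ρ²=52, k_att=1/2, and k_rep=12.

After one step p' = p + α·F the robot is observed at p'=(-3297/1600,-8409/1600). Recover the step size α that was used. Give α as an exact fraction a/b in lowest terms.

F_att = 1/2·(g−p) = 1/2·(-1,12) = (-0.5000,6.0000)
o1: d²=85 > ρ²=52 → inactive
o2: d²=40 ≤ ρ²=52; F_rep = 12·(2,-6)/40² = (0.0150,-0.0450)
F = F_att + ΣF_rep = (-0.4850,5.9550)
Δp = p'−p = (-0.0606,0.7444); α = Δx/Fx = (-97/1600) / (-97/200) = 1/8
check: Δy/Fy = (1191/1600) / (1191/200) = 1/8 ✓

α = 1/8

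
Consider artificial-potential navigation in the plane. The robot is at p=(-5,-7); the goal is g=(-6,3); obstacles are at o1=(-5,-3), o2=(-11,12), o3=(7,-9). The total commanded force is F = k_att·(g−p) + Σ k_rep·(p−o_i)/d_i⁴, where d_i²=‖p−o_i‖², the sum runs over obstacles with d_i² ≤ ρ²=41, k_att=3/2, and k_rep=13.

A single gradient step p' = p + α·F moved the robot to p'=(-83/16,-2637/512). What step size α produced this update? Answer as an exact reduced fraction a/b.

α = 1/8

F_att = 3/2·(g−p) = 3/2·(-1,10) = (-1.5000,15.0000)
o1: d²=16 ≤ ρ²=41; F_rep = 13·(0,-4)/16² = (0.0000,-0.2031)
o2: d²=397 > ρ²=41 → inactive
o3: d²=148 > ρ²=41 → inactive
F = F_att + ΣF_rep = (-1.5000,14.7969)
Δp = p'−p = (-0.1875,1.8496); α = Δx/Fx = (-3/16) / (-3/2) = 1/8
check: Δy/Fy = (947/512) / (947/64) = 1/8 ✓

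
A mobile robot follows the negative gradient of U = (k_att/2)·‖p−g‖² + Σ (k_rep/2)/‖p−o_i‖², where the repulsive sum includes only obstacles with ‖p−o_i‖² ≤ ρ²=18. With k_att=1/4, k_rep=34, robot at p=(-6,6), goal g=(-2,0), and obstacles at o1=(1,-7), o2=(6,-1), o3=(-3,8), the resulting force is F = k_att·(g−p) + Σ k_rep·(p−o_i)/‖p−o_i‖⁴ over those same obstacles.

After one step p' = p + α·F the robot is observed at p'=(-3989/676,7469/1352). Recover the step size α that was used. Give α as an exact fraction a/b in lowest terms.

α = 1/4

F_att = 1/4·(g−p) = 1/4·(4,-6) = (1.0000,-1.5000)
o1: d²=218 > ρ²=18 → inactive
o2: d²=193 > ρ²=18 → inactive
o3: d²=13 ≤ ρ²=18; F_rep = 34·(-3,-2)/13² = (-0.6036,-0.4024)
F = F_att + ΣF_rep = (0.3964,-1.9024)
Δp = p'−p = (0.0991,-0.4756); α = Δx/Fx = (67/676) / (67/169) = 1/4
check: Δy/Fy = (-643/1352) / (-643/338) = 1/4 ✓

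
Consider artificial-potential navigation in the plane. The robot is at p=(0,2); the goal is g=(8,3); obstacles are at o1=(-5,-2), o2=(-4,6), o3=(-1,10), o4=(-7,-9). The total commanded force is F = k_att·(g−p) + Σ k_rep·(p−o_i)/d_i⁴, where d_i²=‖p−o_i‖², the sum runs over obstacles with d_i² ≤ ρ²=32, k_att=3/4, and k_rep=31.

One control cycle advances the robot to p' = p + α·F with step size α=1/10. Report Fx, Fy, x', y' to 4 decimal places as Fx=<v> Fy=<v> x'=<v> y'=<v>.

Fx=6.1211 Fy=0.6289 x'=0.6121 y'=2.0629

F_att = 3/4·(g−p) = 3/4·(8,1) = (6.0000,0.7500)
o1: d²=41 > ρ²=32 → inactive
o2: d²=32 ≤ ρ²=32; F_rep = 31·(4,-4)/32² = (0.1211,-0.1211)
o3: d²=65 > ρ²=32 → inactive
o4: d²=170 > ρ²=32 → inactive
F = F_att + ΣF_rep = (6.1211,0.6289)
p' = p + 1/10·F = (0.6121,2.0629)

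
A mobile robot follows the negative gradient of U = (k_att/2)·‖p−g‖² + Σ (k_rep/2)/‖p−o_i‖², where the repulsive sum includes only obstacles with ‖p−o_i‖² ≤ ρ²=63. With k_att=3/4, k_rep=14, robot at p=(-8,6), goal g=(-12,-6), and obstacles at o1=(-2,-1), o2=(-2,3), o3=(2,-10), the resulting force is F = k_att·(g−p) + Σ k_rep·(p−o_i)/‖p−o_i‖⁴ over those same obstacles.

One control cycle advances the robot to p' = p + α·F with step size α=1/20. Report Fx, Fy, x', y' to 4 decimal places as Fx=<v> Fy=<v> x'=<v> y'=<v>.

Fx=-3.0415 Fy=-8.9793 x'=-8.1521 y'=5.5510

F_att = 3/4·(g−p) = 3/4·(-4,-12) = (-3.0000,-9.0000)
o1: d²=85 > ρ²=63 → inactive
o2: d²=45 ≤ ρ²=63; F_rep = 14·(-6,3)/45² = (-0.0415,0.0207)
o3: d²=356 > ρ²=63 → inactive
F = F_att + ΣF_rep = (-3.0415,-8.9793)
p' = p + 1/20·F = (-8.1521,5.5510)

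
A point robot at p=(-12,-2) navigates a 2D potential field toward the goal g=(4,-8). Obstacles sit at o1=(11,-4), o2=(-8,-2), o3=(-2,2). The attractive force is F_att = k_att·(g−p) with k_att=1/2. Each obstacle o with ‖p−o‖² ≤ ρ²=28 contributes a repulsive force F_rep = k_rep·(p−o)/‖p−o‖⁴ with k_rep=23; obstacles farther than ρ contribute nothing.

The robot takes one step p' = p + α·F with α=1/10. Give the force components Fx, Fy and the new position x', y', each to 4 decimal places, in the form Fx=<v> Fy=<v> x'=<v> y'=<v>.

F_att = 1/2·(g−p) = 1/2·(16,-6) = (8.0000,-3.0000)
o1: d²=533 > ρ²=28 → inactive
o2: d²=16 ≤ ρ²=28; F_rep = 23·(-4,0)/16² = (-0.3594,0.0000)
o3: d²=116 > ρ²=28 → inactive
F = F_att + ΣF_rep = (7.6406,-3.0000)
p' = p + 1/10·F = (-11.2359,-2.3000)

Fx=7.6406 Fy=-3.0000 x'=-11.2359 y'=-2.3000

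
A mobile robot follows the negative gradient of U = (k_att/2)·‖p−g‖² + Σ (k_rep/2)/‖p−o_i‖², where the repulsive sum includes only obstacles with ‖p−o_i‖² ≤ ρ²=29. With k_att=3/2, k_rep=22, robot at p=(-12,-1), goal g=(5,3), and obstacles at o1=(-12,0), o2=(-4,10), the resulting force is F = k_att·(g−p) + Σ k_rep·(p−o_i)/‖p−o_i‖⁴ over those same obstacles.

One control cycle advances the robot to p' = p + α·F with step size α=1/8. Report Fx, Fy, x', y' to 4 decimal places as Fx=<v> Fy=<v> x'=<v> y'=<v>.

F_att = 3/2·(g−p) = 3/2·(17,4) = (25.5000,6.0000)
o1: d²=1 ≤ ρ²=29; F_rep = 22·(0,-1)/1² = (0.0000,-22.0000)
o2: d²=185 > ρ²=29 → inactive
F = F_att + ΣF_rep = (25.5000,-16.0000)
p' = p + 1/8·F = (-8.8125,-3.0000)

Fx=25.5000 Fy=-16.0000 x'=-8.8125 y'=-3.0000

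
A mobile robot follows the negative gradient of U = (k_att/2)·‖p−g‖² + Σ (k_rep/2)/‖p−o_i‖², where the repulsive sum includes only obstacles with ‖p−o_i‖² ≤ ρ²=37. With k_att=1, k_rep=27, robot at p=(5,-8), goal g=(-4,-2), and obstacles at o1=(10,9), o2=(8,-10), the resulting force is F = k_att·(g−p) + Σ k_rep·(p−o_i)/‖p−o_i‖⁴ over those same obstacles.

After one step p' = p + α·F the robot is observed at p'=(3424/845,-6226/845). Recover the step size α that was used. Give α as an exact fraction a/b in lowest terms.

α = 1/10

F_att = 1·(g−p) = 1·(-9,6) = (-9.0000,6.0000)
o1: d²=314 > ρ²=37 → inactive
o2: d²=13 ≤ ρ²=37; F_rep = 27·(-3,2)/13² = (-0.4793,0.3195)
F = F_att + ΣF_rep = (-9.4793,6.3195)
Δp = p'−p = (-0.9479,0.6320); α = Δx/Fx = (-801/845) / (-1602/169) = 1/10
check: Δy/Fy = (534/845) / (1068/169) = 1/10 ✓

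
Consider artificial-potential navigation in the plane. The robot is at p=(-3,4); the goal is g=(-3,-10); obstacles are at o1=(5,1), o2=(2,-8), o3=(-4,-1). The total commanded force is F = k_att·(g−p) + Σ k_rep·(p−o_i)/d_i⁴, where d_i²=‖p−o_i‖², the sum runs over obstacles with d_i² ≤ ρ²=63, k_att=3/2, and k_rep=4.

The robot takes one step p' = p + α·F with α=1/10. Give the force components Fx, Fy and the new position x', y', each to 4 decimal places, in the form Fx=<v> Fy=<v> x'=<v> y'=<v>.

F_att = 3/2·(g−p) = 3/2·(0,-14) = (0.0000,-21.0000)
o1: d²=73 > ρ²=63 → inactive
o2: d²=169 > ρ²=63 → inactive
o3: d²=26 ≤ ρ²=63; F_rep = 4·(1,5)/26² = (0.0059,0.0296)
F = F_att + ΣF_rep = (0.0059,-20.9704)
p' = p + 1/10·F = (-2.9994,1.9030)

Fx=0.0059 Fy=-20.9704 x'=-2.9994 y'=1.9030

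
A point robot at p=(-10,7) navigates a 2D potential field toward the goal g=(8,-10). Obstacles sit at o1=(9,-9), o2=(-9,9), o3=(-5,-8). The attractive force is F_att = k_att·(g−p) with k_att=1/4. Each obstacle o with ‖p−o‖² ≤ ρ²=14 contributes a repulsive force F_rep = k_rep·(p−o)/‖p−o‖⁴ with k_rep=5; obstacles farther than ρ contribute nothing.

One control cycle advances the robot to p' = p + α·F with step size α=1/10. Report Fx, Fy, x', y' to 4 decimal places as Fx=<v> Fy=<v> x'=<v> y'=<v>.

Fx=4.3000 Fy=-4.6500 x'=-9.5700 y'=6.5350

F_att = 1/4·(g−p) = 1/4·(18,-17) = (4.5000,-4.2500)
o1: d²=617 > ρ²=14 → inactive
o2: d²=5 ≤ ρ²=14; F_rep = 5·(-1,-2)/5² = (-0.2000,-0.4000)
o3: d²=250 > ρ²=14 → inactive
F = F_att + ΣF_rep = (4.3000,-4.6500)
p' = p + 1/10·F = (-9.5700,6.5350)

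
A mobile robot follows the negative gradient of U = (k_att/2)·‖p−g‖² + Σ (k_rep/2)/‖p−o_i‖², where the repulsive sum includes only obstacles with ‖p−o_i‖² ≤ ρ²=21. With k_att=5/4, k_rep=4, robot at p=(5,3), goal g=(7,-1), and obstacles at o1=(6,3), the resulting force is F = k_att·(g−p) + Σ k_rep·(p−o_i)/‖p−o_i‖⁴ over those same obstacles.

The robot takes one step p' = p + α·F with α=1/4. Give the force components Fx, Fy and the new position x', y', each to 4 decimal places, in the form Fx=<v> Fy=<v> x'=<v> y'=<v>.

Fx=-1.5000 Fy=-5.0000 x'=4.6250 y'=1.7500

F_att = 5/4·(g−p) = 5/4·(2,-4) = (2.5000,-5.0000)
o1: d²=1 ≤ ρ²=21; F_rep = 4·(-1,0)/1² = (-4.0000,0.0000)
F = F_att + ΣF_rep = (-1.5000,-5.0000)
p' = p + 1/4·F = (4.6250,1.7500)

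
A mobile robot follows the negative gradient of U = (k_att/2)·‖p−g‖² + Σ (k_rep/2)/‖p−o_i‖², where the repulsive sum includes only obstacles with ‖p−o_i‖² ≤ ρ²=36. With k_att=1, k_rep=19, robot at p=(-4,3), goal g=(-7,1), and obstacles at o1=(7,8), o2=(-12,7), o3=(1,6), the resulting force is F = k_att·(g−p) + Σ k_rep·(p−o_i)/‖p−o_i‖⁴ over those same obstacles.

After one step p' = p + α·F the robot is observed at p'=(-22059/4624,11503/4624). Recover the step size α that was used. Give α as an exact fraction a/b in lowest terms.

F_att = 1·(g−p) = 1·(-3,-2) = (-3.0000,-2.0000)
o1: d²=146 > ρ²=36 → inactive
o2: d²=80 > ρ²=36 → inactive
o3: d²=34 ≤ ρ²=36; F_rep = 19·(-5,-3)/34² = (-0.0822,-0.0493)
F = F_att + ΣF_rep = (-3.0822,-2.0493)
Δp = p'−p = (-0.7705,-0.5123); α = Δx/Fx = (-3563/4624) / (-3563/1156) = 1/4
check: Δy/Fy = (-2369/4624) / (-2369/1156) = 1/4 ✓

α = 1/4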